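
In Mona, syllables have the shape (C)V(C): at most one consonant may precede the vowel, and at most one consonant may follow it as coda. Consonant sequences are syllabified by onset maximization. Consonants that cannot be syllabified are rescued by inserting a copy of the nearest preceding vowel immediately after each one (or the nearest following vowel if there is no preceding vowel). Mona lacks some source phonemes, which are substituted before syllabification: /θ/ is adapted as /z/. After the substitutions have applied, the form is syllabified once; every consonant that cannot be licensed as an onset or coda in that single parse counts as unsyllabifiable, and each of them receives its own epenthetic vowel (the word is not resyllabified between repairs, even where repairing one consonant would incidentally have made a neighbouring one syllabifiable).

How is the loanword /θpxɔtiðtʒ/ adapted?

zɔpɔxɔtiðtiʒi

Substitution: /θ/ → /z/, giving /zpxɔtiðtʒ/.
Under (C)V(C), the unsyllabifiable consonants are /z/, /p/, /t/, /ʒ/ (at most one coda consonant is licensed; onsets are limited to one consonant).
Each unlicensed consonant becomes the onset of a new syllable: /z/ → /zɔ/, /p/ → /pɔ/, /t/ → /ti/, /ʒ/ → /ʒi/.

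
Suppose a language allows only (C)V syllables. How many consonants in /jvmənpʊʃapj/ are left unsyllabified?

Syllabifying with onset maximization leaves /j/, /v/, /n/, /p/, /j/ stranded (no codas are permitted; onsets are limited to one consonant).

5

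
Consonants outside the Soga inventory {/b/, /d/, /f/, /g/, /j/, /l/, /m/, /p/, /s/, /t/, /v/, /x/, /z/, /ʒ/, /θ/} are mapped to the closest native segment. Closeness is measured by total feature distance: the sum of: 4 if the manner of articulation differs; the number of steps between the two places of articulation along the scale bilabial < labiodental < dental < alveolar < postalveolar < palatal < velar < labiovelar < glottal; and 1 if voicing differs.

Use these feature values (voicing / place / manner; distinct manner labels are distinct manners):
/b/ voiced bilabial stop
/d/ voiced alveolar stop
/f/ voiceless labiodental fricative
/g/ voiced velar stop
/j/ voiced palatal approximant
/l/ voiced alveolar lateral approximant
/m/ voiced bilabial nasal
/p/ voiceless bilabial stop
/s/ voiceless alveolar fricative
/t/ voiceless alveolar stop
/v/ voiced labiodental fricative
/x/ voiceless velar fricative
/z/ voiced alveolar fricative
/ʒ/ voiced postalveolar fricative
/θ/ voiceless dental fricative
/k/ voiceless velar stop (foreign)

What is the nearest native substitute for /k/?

g

/g/ is closest: same manner (stop), place distance 0 (velar→velar), voicing differs (+1); total 1. Next closest is /t/ at distance 3.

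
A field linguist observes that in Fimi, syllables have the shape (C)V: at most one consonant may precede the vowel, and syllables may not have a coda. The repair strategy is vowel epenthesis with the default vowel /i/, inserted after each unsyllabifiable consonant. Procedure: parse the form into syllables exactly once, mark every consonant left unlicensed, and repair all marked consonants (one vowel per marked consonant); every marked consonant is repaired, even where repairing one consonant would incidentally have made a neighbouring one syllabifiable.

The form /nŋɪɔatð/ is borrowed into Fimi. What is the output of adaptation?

Syllabifying with onset maximization leaves /n/, /t/, /ð/ stranded (no codas are permitted; onsets are limited to one consonant).
Inserting the epenthetic vowel yields /n/ → /ni/, /t/ → /ti/, /ð/ → /ði/.

niŋɪɔatiði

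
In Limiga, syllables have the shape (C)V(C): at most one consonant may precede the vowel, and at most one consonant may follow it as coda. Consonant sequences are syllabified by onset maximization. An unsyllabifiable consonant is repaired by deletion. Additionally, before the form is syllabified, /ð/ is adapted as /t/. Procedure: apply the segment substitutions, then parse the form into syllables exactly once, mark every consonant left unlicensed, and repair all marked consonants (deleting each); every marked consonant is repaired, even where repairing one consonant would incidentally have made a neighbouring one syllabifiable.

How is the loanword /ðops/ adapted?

top

Substitution: /ð/ → /t/, giving /tops/.
Syllabifying with onset maximization leaves /s/ stranded (at most one coda consonant is licensed; onsets are limited to one consonant).
Deletion applies to /s/.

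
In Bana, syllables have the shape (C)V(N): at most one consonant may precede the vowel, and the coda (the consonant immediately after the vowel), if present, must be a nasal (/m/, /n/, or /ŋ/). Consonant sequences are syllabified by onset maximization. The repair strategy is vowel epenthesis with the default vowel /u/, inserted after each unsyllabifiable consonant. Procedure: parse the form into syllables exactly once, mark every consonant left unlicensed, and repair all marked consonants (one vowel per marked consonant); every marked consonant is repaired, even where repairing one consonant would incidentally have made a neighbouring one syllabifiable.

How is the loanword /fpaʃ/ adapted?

fupaʃu

Under (C)V(N), the unsyllabifiable consonants are /f/, /ʃ/ (only a nasal (/m/, /n/, or /ŋ/) is licensed in coda position; onsets are limited to one consonant).
Each unlicensed consonant becomes the onset of a new syllable: /f/ → /fu/, /ʃ/ → /ʃu/.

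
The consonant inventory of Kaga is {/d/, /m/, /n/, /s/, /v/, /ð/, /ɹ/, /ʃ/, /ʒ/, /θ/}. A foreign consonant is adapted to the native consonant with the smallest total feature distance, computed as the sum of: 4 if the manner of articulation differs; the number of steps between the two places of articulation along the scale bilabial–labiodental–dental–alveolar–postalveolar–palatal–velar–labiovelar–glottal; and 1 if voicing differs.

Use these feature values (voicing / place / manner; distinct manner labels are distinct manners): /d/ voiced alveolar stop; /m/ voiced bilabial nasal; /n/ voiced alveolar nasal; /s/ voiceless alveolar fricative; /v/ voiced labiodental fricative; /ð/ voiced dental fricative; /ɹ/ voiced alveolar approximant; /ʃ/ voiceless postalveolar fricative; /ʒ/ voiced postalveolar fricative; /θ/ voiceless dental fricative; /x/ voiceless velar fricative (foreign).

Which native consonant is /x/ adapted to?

/ʃ/ is closest: same manner (fricative), place distance 2 (velar→postalveolar), same voicing; total 2. Next closest is /s/ at distance 3.

ʃ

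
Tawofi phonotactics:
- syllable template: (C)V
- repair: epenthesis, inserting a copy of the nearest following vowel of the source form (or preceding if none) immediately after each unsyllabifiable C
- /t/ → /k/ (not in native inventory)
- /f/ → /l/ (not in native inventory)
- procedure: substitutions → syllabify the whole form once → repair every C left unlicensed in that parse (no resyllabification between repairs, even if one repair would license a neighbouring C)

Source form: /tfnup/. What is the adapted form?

kulunupu

Substitution: /t/ → /k/, /f/ → /l/, giving /klnup/.
Under (C)V, the unsyllabifiable consonants are /k/, /l/, /p/ (no codas are permitted; onsets are limited to one consonant).
Epenthesis after each stranded consonant: /k/ → /ku/, /l/ → /lu/, /p/ → /pu/.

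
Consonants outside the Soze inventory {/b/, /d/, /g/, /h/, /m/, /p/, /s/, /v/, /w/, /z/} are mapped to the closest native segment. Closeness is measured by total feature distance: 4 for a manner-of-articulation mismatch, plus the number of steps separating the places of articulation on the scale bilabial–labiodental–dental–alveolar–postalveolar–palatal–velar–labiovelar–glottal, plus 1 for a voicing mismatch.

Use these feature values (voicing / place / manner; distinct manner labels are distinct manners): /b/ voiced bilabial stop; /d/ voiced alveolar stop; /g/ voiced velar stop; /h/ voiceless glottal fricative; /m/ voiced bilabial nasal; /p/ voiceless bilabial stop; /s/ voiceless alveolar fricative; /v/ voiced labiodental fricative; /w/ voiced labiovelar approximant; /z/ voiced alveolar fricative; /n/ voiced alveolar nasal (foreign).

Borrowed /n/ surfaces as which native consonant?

/m/ is closest: same manner (nasal), place distance 3 (alveolar→bilabial), same voicing; total 3. Next closest is /d/ at distance 4.

m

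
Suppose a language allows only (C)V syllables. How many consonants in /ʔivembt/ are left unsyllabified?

3

Syllabifying with onset maximization leaves /m/, /b/, /t/ stranded (no codas are permitted; onsets are limited to one consonant).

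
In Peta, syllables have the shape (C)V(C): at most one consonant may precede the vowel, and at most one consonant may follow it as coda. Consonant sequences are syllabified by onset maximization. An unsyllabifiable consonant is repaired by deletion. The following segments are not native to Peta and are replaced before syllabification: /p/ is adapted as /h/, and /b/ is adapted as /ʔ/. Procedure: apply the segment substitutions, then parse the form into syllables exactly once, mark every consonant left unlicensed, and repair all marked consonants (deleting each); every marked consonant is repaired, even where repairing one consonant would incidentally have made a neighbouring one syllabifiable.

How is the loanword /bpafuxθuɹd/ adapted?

hafuxθuɹ

Substitution: /b/ → /ʔ/, /p/ → /h/, giving /ʔhafuxθuɹd/.
Under (C)V(C), the unsyllabifiable consonants are /ʔ/, /d/ (at most one coda consonant is licensed; onsets are limited to one consonant).
Each unlicensed consonant is deleted: /ʔ/, /d/.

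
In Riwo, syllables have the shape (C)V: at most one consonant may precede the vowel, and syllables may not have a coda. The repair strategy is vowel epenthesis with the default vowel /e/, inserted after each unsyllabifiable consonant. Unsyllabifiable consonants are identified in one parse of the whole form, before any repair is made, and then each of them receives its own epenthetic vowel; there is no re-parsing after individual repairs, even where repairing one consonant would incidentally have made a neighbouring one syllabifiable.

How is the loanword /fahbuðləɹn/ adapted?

fahebuðeləɹene

The consonants /h/, /ð/, /ɹ/, /n/ cannot be parsed into a legal (C)V syllable (no codas are permitted; onsets are limited to one consonant).
Inserting the epenthetic vowel yields /h/ → /he/, /ð/ → /ðe/, /ɹ/ → /ɹe/, /n/ → /ne/.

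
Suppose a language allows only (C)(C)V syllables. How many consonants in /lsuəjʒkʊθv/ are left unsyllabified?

3

The consonants /j/, /θ/, /v/ cannot be parsed into a legal (C)(C)V syllable (no codas are permitted; onsets may contain at most 2 consonants).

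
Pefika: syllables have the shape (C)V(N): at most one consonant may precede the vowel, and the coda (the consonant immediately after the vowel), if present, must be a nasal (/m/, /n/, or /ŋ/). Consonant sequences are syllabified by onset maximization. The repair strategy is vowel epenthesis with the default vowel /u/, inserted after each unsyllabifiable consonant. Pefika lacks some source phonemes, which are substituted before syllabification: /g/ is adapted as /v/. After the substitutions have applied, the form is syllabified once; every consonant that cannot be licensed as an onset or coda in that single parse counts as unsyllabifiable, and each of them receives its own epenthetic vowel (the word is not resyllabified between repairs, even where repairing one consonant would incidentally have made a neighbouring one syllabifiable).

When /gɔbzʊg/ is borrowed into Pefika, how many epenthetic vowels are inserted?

After substitution the input is /vɔbzʊv/.
The unsyllabifiable consonants are /b/, /v/; each receives one epenthetic vowel.

2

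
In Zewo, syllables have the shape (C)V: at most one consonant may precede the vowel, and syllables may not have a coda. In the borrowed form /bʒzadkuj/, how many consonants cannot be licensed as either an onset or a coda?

4

Under (C)V, the unsyllabifiable consonants are /b/, /ʒ/, /d/, /j/ (no codas are permitted; onsets are limited to one consonant).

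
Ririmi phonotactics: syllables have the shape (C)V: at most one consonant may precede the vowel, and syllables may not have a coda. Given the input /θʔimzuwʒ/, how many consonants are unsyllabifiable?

4

Under (C)V, the unsyllabifiable consonants are /θ/, /m/, /w/, /ʒ/ (no codas are permitted; onsets are limited to one consonant).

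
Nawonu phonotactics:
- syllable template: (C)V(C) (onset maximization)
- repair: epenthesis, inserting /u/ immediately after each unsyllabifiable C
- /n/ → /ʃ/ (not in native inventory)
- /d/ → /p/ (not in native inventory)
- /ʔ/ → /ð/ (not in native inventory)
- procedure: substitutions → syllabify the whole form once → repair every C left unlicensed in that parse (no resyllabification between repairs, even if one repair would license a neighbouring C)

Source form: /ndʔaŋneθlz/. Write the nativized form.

Substitution: /n/ → /ʃ/, /d/ → /p/, /ʔ/ → /ð/, giving /ʃpðaŋʃeθlz/.
Syllabifying with onset maximization leaves /ʃ/, /p/, /l/, /z/ stranded (at most one coda consonant is licensed; onsets are limited to one consonant).
Inserting the epenthetic vowel yields /ʃ/ → /ʃu/, /p/ → /pu/, /l/ → /lu/, /z/ → /zu/.

ʃupuðaŋʃeθluzu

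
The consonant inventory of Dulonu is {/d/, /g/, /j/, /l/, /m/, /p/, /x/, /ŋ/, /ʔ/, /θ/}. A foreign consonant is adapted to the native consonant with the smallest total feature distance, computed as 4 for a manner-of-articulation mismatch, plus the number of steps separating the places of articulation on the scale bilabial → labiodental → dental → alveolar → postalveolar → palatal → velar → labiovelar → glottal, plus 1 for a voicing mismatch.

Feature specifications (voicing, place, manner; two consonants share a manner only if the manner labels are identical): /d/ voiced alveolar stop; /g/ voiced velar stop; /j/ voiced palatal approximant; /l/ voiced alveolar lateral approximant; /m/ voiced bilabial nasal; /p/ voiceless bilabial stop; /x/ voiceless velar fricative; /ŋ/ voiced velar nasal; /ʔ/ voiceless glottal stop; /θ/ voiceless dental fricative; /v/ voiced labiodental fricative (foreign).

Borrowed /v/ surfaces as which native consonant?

/θ/ is closest: same manner (fricative), place distance 1 (labiodental→dental), voicing differs (+1); total 2. Next closest is /m/ at distance 5.

θ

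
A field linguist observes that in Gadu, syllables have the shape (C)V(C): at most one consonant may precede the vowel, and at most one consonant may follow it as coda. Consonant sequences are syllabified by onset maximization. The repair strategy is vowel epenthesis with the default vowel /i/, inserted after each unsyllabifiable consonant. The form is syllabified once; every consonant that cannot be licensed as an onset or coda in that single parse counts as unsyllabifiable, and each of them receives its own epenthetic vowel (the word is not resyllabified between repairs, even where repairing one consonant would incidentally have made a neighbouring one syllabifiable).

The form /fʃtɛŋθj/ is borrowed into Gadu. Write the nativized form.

fiʃitɛŋθiji

The consonants /f/, /ʃ/, /θ/, /j/ cannot be parsed into a legal (C)V(C) syllable (at most one coda consonant is licensed; onsets are limited to one consonant).
Inserting the epenthetic vowel yields /f/ → /fi/, /ʃ/ → /ʃi/, /θ/ → /θi/, /j/ → /ji/.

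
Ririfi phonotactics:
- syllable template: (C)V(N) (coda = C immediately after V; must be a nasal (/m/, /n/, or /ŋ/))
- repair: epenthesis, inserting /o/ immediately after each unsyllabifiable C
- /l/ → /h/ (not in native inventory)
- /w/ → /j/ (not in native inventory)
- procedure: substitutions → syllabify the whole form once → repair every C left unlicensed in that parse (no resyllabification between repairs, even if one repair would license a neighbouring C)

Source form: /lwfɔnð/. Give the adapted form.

hojofɔnðo

Substitution: /l/ → /h/, /w/ → /j/, giving /hjfɔnð/.
The consonants /h/, /j/, /ð/ cannot be parsed into a legal (C)V(N) syllable (only a nasal (/m/, /n/, or /ŋ/) is licensed in coda position; onsets are limited to one consonant).
Inserting the epenthetic vowel yields /h/ → /ho/, /j/ → /jo/, /ð/ → /ðo/.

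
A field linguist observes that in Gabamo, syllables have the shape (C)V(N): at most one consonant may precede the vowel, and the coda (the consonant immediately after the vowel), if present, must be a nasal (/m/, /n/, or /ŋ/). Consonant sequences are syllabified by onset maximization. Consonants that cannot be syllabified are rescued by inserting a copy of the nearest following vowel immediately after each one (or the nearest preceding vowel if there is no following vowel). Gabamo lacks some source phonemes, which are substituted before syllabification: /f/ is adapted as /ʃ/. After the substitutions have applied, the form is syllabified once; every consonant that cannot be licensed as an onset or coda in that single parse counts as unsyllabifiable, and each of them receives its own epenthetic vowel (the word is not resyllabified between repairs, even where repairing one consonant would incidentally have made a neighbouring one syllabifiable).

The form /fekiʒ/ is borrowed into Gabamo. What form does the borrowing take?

Substitution: /f/ → /ʃ/, giving /ʃekiʒ/.
Syllabifying with onset maximization leaves /ʒ/ stranded (only a nasal (/m/, /n/, or /ŋ/) is licensed in coda position; onsets are limited to one consonant).
Inserting the epenthetic vowel yields /ʒ/ → /ʒi/.

ʃekiʒi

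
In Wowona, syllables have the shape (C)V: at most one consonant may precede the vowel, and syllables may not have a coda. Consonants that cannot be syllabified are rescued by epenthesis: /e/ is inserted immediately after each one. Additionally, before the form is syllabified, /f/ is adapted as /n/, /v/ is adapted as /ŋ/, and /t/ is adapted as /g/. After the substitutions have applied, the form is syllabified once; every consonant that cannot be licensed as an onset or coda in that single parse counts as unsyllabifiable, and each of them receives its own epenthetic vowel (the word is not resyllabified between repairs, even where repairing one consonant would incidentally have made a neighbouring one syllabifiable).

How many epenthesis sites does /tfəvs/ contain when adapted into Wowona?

After substitution the input is /gnəŋs/.
The unsyllabifiable consonants are /g/, /ŋ/, /s/; each receives one epenthetic vowel.

3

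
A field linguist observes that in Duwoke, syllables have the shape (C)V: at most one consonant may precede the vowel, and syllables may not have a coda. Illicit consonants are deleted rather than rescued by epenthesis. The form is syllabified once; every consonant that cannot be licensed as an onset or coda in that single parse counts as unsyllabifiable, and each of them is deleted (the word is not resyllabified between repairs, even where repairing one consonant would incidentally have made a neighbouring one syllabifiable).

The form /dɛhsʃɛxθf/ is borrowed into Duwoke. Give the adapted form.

Under (C)V, the unsyllabifiable consonants are /h/, /s/, /x/, /θ/, /f/ (no codas are permitted; onsets are limited to one consonant).
Deleting the stranded consonants removes /h/, /s/, /x/, /θ/, /f/.

dɛʃɛ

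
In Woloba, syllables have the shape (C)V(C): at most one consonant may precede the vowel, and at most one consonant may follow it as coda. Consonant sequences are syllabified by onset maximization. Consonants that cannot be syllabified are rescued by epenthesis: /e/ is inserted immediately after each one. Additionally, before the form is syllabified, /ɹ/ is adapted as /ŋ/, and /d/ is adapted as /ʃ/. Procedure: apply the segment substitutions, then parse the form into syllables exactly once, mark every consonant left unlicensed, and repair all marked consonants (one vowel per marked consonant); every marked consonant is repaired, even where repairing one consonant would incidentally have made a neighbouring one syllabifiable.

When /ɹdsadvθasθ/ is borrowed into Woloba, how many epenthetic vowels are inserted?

4

After substitution the input is /ŋʃsaʃvθasθ/.
The unsyllabifiable consonants are /ŋ/, /ʃ/, /v/, /θ/; each receives one epenthetic vowel.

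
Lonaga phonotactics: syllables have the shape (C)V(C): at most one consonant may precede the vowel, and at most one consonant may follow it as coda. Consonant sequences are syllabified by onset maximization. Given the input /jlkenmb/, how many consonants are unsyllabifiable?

4

Syllabifying with onset maximization leaves /j/, /l/, /m/, /b/ stranded (at most one coda consonant is licensed; onsets are limited to one consonant).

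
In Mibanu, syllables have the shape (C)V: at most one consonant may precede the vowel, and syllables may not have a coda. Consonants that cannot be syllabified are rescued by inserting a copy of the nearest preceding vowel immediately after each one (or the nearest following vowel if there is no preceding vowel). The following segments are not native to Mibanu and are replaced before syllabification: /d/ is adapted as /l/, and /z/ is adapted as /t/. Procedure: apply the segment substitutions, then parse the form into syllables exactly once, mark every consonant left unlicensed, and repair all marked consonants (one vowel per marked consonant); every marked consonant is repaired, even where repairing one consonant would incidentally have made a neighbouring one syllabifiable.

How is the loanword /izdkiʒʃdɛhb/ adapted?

Substitution: /z/ → /t/, /d/ → /l/, giving /itlkiʒʃlɛhb/.
The consonants /t/, /l/, /ʒ/, /ʃ/, /h/, /b/ cannot be parsed into a legal (C)V syllable (no codas are permitted; onsets are limited to one consonant).
Each unlicensed consonant becomes the onset of a new syllable: /t/ → /ti/, /l/ → /li/, /ʒ/ → /ʒi/, /ʃ/ → /ʃi/, /h/ → /hɛ/, /b/ → /bɛ/.

itilikiʒiʃilɛhɛbɛ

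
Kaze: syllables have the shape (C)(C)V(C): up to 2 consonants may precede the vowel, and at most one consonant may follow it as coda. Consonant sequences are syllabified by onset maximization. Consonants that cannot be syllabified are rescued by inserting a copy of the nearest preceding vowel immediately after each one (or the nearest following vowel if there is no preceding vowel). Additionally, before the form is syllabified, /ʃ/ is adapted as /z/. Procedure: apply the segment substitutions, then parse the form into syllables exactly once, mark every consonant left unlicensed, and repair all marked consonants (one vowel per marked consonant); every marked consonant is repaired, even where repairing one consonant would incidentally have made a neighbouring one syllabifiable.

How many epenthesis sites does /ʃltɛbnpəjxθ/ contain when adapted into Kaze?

3

After substitution the input is /zltɛbnpəjxθ/.
The unsyllabifiable consonants are /z/, /x/, /θ/; each receives one epenthetic vowel.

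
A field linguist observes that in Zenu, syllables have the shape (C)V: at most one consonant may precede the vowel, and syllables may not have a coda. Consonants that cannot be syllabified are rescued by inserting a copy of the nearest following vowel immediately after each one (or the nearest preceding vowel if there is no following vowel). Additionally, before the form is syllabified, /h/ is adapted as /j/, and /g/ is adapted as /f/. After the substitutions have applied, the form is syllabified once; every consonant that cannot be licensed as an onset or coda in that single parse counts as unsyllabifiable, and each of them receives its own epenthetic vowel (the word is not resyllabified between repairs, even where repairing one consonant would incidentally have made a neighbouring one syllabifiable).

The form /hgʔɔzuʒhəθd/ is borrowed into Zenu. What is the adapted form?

jɔfɔʔɔzuʒəjəθədə

Substitution: /h/ → /j/, /g/ → /f/, giving /jfʔɔzuʒjəθd/.
The consonants /j/, /f/, /ʒ/, /θ/, /d/ cannot be parsed into a legal (C)V syllable (no codas are permitted; onsets are limited to one consonant).
Inserting the epenthetic vowel yields /j/ → /jɔ/, /f/ → /fɔ/, /ʒ/ → /ʒə/, /θ/ → /θə/, /d/ → /də/.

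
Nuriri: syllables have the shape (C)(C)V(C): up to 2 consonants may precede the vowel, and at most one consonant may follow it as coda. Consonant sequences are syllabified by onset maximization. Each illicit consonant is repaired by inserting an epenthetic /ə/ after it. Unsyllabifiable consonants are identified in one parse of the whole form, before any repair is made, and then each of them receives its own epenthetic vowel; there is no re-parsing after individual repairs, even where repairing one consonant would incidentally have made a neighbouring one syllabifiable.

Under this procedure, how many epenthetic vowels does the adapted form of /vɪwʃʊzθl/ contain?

The unsyllabifiable consonants are /θ/, /l/; each receives one epenthetic vowel.

2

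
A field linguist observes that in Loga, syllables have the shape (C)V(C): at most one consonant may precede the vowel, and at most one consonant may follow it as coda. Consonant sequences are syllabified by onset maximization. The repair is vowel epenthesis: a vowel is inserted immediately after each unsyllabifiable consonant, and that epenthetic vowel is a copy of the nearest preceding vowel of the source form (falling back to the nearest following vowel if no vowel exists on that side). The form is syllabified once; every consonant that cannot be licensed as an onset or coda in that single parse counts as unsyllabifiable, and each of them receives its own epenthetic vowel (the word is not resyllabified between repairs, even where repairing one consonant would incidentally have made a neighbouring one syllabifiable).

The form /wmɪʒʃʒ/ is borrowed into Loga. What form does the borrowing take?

Under (C)V(C), the unsyllabifiable consonants are /w/, /ʃ/, /ʒ/ (at most one coda consonant is licensed; onsets are limited to one consonant).
Epenthesis after each stranded consonant: /w/ → /wɪ/, /ʃ/ → /ʃɪ/, /ʒ/ → /ʒɪ/.

wɪmɪʒʃɪʒɪ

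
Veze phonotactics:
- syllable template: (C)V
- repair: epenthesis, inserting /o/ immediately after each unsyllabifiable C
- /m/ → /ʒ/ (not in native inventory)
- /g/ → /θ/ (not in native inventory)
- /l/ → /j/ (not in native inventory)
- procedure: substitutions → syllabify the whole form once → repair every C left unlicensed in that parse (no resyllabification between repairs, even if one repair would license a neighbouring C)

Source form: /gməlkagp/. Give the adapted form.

Substitution: /g/ → /θ/, /m/ → /ʒ/, /l/ → /j/, giving /θʒəjkaθp/.
The consonants /θ/, /j/, /θ/, /p/ cannot be parsed into a legal (C)V syllable (no codas are permitted; onsets are limited to one consonant).
Each unlicensed consonant becomes the onset of a new syllable: /θ/ → /θo/, /j/ → /jo/, /θ/ → /θo/, /p/ → /po/.

θoʒəjokaθopo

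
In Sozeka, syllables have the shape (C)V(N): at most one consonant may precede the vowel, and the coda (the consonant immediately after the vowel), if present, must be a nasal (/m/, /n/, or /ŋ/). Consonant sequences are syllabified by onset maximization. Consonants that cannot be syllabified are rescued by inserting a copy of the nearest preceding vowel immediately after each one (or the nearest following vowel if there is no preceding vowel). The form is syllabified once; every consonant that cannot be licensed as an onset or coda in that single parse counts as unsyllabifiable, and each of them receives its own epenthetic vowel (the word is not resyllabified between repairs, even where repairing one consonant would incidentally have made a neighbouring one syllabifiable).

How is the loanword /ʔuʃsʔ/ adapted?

ʔuʃusuʔu

Under (C)V(N), the unsyllabifiable consonants are /ʃ/, /s/, /ʔ/ (only a nasal (/m/, /n/, or /ŋ/) is licensed in coda position; onsets are limited to one consonant).
Each unlicensed consonant becomes the onset of a new syllable: /ʃ/ → /ʃu/, /s/ → /su/, /ʔ/ → /ʔu/.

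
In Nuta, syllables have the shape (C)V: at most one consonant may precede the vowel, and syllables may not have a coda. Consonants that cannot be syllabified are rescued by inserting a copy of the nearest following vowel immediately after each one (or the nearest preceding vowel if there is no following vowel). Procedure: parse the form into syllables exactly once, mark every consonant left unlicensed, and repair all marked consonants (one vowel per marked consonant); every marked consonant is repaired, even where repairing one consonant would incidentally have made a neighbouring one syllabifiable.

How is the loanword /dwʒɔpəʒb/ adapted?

The consonants /d/, /w/, /ʒ/, /b/ cannot be parsed into a legal (C)V syllable (no codas are permitted; onsets are limited to one consonant).
Each unlicensed consonant becomes the onset of a new syllable: /d/ → /dɔ/, /w/ → /wɔ/, /ʒ/ → /ʒə/, /b/ → /bə/.

dɔwɔʒɔpəʒəbə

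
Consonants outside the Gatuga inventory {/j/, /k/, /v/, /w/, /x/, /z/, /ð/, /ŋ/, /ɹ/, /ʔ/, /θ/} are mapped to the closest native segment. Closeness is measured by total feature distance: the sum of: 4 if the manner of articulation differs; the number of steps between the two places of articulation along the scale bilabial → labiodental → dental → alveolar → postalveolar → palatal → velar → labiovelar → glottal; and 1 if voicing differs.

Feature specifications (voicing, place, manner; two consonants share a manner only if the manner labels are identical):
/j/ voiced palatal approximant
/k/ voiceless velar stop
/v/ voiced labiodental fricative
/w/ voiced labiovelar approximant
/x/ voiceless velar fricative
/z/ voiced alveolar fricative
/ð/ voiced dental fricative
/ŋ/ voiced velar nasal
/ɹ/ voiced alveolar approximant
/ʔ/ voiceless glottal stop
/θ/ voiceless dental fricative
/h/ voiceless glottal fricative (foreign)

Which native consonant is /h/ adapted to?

/x/ is closest: same manner (fricative), place distance 2 (glottal→velar), same voicing; total 2. Next closest is /ʔ/ at distance 4.

x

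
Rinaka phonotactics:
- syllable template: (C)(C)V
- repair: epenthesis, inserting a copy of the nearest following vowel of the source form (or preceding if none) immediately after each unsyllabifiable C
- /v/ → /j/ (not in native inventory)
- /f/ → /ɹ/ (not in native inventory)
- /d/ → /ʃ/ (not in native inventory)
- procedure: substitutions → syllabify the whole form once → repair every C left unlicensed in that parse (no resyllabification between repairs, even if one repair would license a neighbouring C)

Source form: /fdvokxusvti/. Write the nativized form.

Substitution: /f/ → /ɹ/, /d/ → /ʃ/, /v/ → /j/, giving /ɹʃjokxusjti/.
Under (C)(C)V, the unsyllabifiable consonants are /ɹ/, /s/ (no codas are permitted; onsets may contain at most 2 consonants).
Inserting the epenthetic vowel yields /ɹ/ → /ɹo/, /s/ → /si/.

ɹoʃjokxusijti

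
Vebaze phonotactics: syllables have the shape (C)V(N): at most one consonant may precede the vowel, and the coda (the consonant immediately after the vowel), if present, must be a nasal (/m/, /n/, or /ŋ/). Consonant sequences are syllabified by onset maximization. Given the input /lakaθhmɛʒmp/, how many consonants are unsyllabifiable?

5

Under (C)V(N), the unsyllabifiable consonants are /θ/, /h/, /ʒ/, /m/, /p/ (only a nasal (/m/, /n/, or /ŋ/) is licensed in coda position; onsets are limited to one consonant).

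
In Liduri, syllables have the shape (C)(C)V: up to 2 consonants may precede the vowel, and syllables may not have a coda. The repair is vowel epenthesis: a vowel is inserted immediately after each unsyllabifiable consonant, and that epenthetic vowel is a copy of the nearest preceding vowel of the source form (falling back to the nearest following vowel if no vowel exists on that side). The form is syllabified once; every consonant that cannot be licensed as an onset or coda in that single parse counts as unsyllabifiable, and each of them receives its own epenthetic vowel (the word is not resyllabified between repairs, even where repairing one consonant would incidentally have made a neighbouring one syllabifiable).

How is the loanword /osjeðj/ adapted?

Syllabifying with onset maximization leaves /ð/, /j/ stranded (no codas are permitted; onsets may contain at most 2 consonants).
Epenthesis after each stranded consonant: /ð/ → /ðe/, /j/ → /je/.

osjeðeje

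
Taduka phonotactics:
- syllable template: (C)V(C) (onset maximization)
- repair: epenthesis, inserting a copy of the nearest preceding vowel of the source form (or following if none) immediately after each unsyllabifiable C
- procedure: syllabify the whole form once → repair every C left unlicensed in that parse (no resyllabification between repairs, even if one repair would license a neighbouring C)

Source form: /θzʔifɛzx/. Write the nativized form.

Under (C)V(C), the unsyllabifiable consonants are /θ/, /z/, /x/ (at most one coda consonant is licensed; onsets are limited to one consonant).
Each unlicensed consonant becomes the onset of a new syllable: /θ/ → /θi/, /z/ → /zi/, /x/ → /xɛ/.

θiziʔifɛzxɛ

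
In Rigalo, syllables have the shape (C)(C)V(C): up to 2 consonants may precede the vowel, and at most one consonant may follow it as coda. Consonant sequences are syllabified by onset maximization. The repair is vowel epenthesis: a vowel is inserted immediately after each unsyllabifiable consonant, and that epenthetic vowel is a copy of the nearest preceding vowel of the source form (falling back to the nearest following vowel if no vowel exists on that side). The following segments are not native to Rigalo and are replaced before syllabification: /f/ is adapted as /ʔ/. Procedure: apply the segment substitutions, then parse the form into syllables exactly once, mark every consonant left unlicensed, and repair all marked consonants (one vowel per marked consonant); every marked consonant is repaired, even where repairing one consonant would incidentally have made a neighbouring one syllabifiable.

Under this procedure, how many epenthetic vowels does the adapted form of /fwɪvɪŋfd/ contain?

2

After substitution the input is /ʔwɪvɪŋʔd/.
The unsyllabifiable consonants are /ʔ/, /d/; each receives one epenthetic vowel.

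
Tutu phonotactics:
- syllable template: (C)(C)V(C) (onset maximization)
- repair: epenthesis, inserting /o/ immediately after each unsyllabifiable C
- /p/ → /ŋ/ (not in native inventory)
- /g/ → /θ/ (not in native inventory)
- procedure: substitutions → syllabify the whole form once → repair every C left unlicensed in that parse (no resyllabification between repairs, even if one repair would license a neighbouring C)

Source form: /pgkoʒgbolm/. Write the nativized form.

Substitution: /p/ → /ŋ/, /g/ → /θ/, giving /ŋθkoʒθbolm/.
Syllabifying with onset maximization leaves /ŋ/, /m/ stranded (at most one coda consonant is licensed; onsets may contain at most 2 consonants).
Inserting the epenthetic vowel yields /ŋ/ → /ŋo/, /m/ → /mo/.

ŋoθkoʒθbolmo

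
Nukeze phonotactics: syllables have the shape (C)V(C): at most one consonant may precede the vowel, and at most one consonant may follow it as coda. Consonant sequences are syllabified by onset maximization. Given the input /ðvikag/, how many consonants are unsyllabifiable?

Under (C)V(C), the unsyllabifiable consonants are /ð/ (at most one coda consonant is licensed; onsets are limited to one consonant).

1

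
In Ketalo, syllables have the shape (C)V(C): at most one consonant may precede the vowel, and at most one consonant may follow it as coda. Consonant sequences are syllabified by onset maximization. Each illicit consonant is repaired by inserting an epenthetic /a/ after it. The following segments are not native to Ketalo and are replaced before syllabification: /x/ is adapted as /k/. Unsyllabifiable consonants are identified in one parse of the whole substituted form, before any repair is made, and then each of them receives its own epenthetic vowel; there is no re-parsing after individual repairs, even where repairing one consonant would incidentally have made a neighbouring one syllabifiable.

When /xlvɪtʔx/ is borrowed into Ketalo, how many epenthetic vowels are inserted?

4

After substitution the input is /klvɪtʔk/.
The unsyllabifiable consonants are /k/, /l/, /ʔ/, /k/; each receives one epenthetic vowel.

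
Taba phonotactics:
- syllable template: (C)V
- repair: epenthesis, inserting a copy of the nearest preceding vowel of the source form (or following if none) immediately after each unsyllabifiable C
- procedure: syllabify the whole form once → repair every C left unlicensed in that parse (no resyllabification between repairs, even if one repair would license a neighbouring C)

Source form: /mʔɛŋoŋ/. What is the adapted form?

Syllabifying with onset maximization leaves /m/, /ŋ/ stranded (no codas are permitted; onsets are limited to one consonant).
Each unlicensed consonant becomes the onset of a new syllable: /m/ → /mɛ/, /ŋ/ → /ŋo/.

mɛʔɛŋoŋo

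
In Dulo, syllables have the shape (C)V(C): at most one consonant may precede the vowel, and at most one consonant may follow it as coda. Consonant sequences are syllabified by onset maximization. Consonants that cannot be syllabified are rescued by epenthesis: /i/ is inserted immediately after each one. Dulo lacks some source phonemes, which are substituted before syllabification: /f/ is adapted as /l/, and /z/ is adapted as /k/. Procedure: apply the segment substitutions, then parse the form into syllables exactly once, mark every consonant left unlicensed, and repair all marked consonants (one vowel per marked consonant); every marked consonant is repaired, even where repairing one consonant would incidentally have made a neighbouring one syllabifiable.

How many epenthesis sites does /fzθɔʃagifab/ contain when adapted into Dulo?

After substitution the input is /lkθɔʃagilab/.
The unsyllabifiable consonants are /l/, /k/; each receives one epenthetic vowel.

2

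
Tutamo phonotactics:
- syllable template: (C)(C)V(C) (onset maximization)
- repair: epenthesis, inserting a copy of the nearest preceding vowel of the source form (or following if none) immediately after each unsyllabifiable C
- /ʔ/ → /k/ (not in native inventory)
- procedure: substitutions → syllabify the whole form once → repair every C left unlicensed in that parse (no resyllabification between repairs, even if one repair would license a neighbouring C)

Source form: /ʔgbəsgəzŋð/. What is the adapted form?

kəgbəsgəzŋəðə

Substitution: /ʔ/ → /k/, giving /kgbəsgəzŋð/.
Under (C)(C)V(C), the unsyllabifiable consonants are /k/, /ŋ/, /ð/ (at most one coda consonant is licensed; onsets may contain at most 2 consonants).
Inserting the epenthetic vowel yields /k/ → /kə/, /ŋ/ → /ŋə/, /ð/ → /ðə/.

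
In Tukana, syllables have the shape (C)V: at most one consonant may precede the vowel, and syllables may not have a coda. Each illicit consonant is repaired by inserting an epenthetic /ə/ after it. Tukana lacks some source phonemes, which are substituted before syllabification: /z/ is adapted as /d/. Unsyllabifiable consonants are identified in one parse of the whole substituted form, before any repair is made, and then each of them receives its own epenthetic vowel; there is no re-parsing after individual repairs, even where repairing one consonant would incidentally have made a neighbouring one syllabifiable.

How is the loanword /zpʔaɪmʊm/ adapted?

Substitution: /z/ → /d/, giving /dpʔaɪmʊm/.
The consonants /d/, /p/, /m/ cannot be parsed into a legal (C)V syllable (no codas are permitted; onsets are limited to one consonant).
Each unlicensed consonant becomes the onset of a new syllable: /d/ → /də/, /p/ → /pə/, /m/ → /mə/.

dəpəʔaɪmʊmə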